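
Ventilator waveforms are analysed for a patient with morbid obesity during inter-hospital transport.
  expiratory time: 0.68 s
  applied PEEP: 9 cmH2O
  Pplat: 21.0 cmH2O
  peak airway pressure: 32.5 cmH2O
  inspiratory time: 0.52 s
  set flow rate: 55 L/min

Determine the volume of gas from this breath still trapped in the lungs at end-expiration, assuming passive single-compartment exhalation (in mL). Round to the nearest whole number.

122

Flow: 55 L/min ÷ 60 = 0.9167 L/s.
Vt = flow × Ti = 0.9167 L/s × 0.52 s × 1000 mL/L = 476.68 mL.
R = (PIP − Pplat)/V̇ = (32.5 − 21.0) / 0.9167 = 11.5/0.9167 = 12.545 cmH2O·s/L.
C = Vt/(Pplat − PEEP) = 476.68 / (21.0 − 9) = 476.68/12.0 = 39.723 mL/cmH2O.
τ = R × C = 12.545 × 0.03972 L/cmH2O = 0.4983 s.
Fraction remaining = e^(−Te/τ) = e^(−0.68/0.4983) = 0.2555.
Trapped volume = 476.68 × 0.2555 = 121.79 mL.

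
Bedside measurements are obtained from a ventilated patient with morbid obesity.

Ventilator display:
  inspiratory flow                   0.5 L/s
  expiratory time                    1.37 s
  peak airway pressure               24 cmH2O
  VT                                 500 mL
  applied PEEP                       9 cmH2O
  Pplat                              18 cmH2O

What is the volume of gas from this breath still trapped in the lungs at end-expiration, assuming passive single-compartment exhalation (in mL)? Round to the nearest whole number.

64

R = (PIP − Pplat)/V̇ = (24 − 18) / 0.5 = 6.0/0.5 = 12.0 cmH2O·s/L.
C = Vt/(Pplat − PEEP) = 500.0 / (18 − 9) = 500.0/9.0 = 55.556 mL/cmH2O.
τ = R × C = 12.0 × 0.05556 L/cmH2O = 0.6667 s.
Fraction remaining = e^(−Te/τ) = e^(−1.37/0.6667) = 0.1281.
Trapped volume = 500.0 × 0.1281 = 64.05 mL.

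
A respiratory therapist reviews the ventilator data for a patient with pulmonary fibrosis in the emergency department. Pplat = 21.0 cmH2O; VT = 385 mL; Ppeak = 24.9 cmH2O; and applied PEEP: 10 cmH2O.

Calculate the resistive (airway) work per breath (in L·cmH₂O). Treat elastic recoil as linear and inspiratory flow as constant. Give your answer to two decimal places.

1.50

With constant inspiratory flow the resistive pressure is constant at PIP − Pplat = 24.9 − 21.0 = 3.9 cmH2O, so resistive work = 3.9 × 0.385 = 1.502 L·cmH2O.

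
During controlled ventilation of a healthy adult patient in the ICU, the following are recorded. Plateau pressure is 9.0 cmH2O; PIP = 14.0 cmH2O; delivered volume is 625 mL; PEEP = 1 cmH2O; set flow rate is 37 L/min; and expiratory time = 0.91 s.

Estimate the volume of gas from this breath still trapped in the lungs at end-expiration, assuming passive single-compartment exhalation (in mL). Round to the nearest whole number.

149

Flow: 37 L/min ÷ 60 = 0.6167 L/s.
R = (PIP − Pplat)/V̇ = (14.0 − 9.0) / 0.6167 = 5.0/0.6167 = 8.108 cmH2O·s/L.
C = Vt/(Pplat − PEEP) = 625.0 / (9.0 − 1) = 625.0/8.0 = 78.125 mL/cmH2O.
τ = R × C = 8.108 × 0.07813 L/cmH2O = 0.6335 s.
Fraction remaining = e^(−Te/τ) = e^(−0.91/0.6335) = 0.2378.
Trapped volume = 625.0 × 0.2378 = 148.63 mL.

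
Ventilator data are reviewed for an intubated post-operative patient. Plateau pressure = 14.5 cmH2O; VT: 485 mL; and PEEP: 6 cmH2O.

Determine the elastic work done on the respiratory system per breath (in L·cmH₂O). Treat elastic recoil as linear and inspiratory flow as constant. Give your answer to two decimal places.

Elastic work ≈ ½ × (Pplat − PEEP) × Vt = 0.5 × (14.5 − 6) × 0.485 L = 0.5 × 8.5 × 0.485 = 2.061 L·cmH2O.

2.06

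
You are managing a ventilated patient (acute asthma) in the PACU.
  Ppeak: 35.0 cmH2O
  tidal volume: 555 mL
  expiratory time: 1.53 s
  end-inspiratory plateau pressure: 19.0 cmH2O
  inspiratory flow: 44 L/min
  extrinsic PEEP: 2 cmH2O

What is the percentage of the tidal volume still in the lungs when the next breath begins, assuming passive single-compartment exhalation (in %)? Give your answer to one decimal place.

Flow: 44 L/min ÷ 60 = 0.7333 L/s.
R = (PIP − Pplat)/V̇ = (35.0 − 19.0) / 0.7333 = 16.0/0.7333 = 21.819 cmH2O·s/L.
C = Vt/(Pplat − PEEP) = 555.0 / (19.0 − 2) = 555.0/17.0 = 32.647 mL/cmH2O.
τ = R × C = 21.819 × 0.03265 L/cmH2O = 0.7124 s.
Fraction remaining at end-expiration = e^(−Te/τ) = e^(−1.53/0.7124) = 0.1168 → 11.68%.

11.7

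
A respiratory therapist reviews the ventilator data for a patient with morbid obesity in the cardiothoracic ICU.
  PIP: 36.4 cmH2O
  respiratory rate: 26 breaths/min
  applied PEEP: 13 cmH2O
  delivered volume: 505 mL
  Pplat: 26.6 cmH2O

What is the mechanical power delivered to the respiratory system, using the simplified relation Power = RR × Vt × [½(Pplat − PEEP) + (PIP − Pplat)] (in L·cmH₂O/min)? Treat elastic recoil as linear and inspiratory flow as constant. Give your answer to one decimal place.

218.0

Per-breath work = Vt × [½(Pplat−PEEP) + (PIP−Pplat)] = 0.505 × [0.5×13.6 + 9.8] = 0.505 × 16.6 = 8.383 L·cmH2O.
Power = 26 × 8.383 = 217.96 L·cmH2O/min.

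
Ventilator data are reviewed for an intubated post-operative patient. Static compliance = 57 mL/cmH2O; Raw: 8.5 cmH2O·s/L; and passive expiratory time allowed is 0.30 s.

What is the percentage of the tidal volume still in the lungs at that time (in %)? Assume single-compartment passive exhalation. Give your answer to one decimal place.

τ = R × C = 8.5 × 57 mL/cmH2O = 8.5 × 0.057 L/cmH2O = 0.4845 s.
Passive exhalation: V(t)/V₀ = e^(−t/τ) = e^(−0.30/0.4845) = 0.5384.
Fraction remaining = 0.5384 → 53.84%.

53.8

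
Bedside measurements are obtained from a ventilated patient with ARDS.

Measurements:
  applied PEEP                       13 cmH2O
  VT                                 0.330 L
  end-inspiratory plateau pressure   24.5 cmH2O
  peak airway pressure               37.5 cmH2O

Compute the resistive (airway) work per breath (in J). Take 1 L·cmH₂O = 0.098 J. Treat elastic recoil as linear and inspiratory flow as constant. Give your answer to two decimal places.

0.42

With constant inspiratory flow the resistive pressure is constant at PIP − Pplat = 37.5 − 24.5 = 13.0 cmH2O, so resistive work = 13.0 × 0.330 = 4.29 L·cmH2O.
× 0.098 J/(L·cmH2O) → 0.4204 J.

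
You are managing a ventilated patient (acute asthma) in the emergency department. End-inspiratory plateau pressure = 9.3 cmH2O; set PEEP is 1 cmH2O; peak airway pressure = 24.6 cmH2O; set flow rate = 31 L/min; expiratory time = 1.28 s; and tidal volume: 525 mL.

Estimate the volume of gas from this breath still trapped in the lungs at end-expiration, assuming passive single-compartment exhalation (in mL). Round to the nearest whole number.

265

Flow: 31 L/min ÷ 60 = 0.5167 L/s.
R = (PIP − Pplat)/V̇ = (24.6 − 9.3) / 0.5167 = 15.3/0.5167 = 29.611 cmH2O·s/L.
C = Vt/(Pplat − PEEP) = 525.0 / (9.3 − 1) = 525.0/8.3 = 63.253 mL/cmH2O.
τ = R × C = 29.611 × 0.06325 L/cmH2O = 1.873 s.
Fraction remaining = e^(−Te/τ) = e^(−1.28/1.873) = 0.5049.
Trapped volume = 525.0 × 0.5049 = 265.07 mL.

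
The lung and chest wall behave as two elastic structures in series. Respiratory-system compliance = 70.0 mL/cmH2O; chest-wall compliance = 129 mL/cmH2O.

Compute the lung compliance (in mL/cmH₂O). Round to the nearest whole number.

153

1/CL = 1/Crs − 1/Ccw.
1/CL = 1/70.0 − 1/129 = 0.006534.
CL = 153.05 mL/cmH2O.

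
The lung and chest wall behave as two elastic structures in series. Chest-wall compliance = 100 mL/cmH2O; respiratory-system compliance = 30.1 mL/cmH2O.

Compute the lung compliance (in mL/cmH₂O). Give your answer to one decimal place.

43.1

1/CL = 1/Crs − 1/Ccw.
1/CL = 1/30.1 − 1/100 = 0.02322.
CL = 43.066 mL/cmH2O.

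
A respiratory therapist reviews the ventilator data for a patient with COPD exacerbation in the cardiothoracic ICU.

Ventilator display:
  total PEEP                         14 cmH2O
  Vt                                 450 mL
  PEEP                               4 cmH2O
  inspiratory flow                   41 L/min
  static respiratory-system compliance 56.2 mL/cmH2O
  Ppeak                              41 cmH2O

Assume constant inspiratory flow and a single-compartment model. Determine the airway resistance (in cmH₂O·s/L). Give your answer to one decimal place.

Flow: 41 L/min ÷ 60 = 0.6833 L/s.
Total PEEP = 14 cmH2O (set 4 + intrinsic 10); this is the baseline alveolar pressure.
Equation of motion (constant flow): PIP = Vt/C + R·V̇ + PEEP.
R·V̇ = PIP − Vt/C − PEEP = 41 − 450/56.2 − 14 = 41 − 8.007 − 14 = 18.993 cmH2O.
R = 18.993 / 0.6833 = 27.796 cmH2O·s/L.

27.8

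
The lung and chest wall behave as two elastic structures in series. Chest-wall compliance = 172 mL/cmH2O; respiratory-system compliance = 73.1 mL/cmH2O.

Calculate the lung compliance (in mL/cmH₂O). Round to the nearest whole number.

127

1/CL = 1/Crs − 1/Ccw.
1/CL = 1/73.1 − 1/172 = 0.007866.
CL = 127.13 mL/cmH2O.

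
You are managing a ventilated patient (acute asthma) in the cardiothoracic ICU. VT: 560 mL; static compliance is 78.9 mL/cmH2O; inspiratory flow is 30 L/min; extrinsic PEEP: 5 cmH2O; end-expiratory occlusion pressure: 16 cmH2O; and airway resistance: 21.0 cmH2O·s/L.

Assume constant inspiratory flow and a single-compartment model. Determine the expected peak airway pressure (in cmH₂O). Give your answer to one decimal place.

Flow: 30 L/min ÷ 60 = 0.5 L/s.
Total PEEP = 16 cmH2O (set 5 + intrinsic 11); this is the baseline alveolar pressure.
Equation of motion (constant flow): PIP = Vt/C + R·V̇ + PEEP.
PIP = 560/78.9 + 21.0×0.5 + 16 = 7.098 + 10.5 + 16 = 33.598 cmH2O.

33.6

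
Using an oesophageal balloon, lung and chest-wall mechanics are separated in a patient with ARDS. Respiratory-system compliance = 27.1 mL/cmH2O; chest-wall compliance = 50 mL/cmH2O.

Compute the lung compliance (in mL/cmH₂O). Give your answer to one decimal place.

1/CL = 1/Crs − 1/Ccw.
1/CL = 1/27.1 − 1/50 = 0.0169.
CL = 59.172 mL/cmH2O.

59.2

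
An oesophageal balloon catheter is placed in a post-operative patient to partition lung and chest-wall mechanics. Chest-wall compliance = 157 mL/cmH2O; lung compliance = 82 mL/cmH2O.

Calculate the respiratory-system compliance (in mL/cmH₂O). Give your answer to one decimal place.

53.9

Lung and chest wall are elastances in series: 1/Crs = 1/CL + 1/Ccw.
1/Crs = 1/82 + 1/157 = 0.01856.
Crs = 53.879 mL/cmH2O.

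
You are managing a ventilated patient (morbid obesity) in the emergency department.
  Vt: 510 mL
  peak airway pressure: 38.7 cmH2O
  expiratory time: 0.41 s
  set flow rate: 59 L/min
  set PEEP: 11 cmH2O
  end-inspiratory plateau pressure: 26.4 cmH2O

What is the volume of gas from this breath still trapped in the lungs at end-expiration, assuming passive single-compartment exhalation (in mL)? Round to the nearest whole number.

190

Flow: 59 L/min ÷ 60 = 0.9833 L/s.
R = (PIP − Pplat)/V̇ = (38.7 − 26.4) / 0.9833 = 12.3/0.9833 = 12.509 cmH2O·s/L.
C = Vt/(Pplat − PEEP) = 510.0 / (26.4 − 11) = 510.0/15.4 = 33.117 mL/cmH2O.
τ = R × C = 12.509 × 0.03312 L/cmH2O = 0.4143 s.
Fraction remaining = e^(−Te/τ) = e^(−0.41/0.4143) = 0.3717.
Trapped volume = 510.0 × 0.3717 = 189.57 mL.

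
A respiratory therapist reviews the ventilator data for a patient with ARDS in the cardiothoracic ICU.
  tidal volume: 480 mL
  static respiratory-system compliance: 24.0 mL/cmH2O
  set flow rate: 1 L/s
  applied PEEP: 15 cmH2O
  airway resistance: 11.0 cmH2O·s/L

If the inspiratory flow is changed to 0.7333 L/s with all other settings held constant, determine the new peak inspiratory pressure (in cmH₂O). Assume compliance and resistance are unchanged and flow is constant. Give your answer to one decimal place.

43.1

PIP = Vt/C + R·V̇ + PEEP (constant-flow equation of motion).
Only the resistive term changes: ΔPIP = R × ΔV̇ = 11.0 × (0.7333 − 1) = 11.0 × -0.2667 = -2.934 cmH2O.
Original PIP = 480/24.0 + 11.0×1 + 15 = 46.0 cmH2O; new PIP = 46.0 + (-2.934) = 43.066 cmH2O.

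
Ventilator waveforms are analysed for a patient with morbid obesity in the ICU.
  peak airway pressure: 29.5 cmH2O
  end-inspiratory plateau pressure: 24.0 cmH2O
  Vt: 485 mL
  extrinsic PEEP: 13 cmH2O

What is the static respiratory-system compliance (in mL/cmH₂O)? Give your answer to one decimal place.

44.1

Cstat = Vt / (Pplat − PEEP) = 485 / (24.0 − 13) = 485 / 11.0 = 44.091 mL/cmH2O.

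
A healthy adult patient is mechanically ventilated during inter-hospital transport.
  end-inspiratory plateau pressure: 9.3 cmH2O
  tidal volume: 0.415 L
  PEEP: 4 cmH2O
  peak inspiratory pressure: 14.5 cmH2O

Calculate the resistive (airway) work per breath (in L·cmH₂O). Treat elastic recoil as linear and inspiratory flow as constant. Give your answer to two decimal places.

2.16

With constant inspiratory flow the resistive pressure is constant at PIP − Pplat = 14.5 − 9.3 = 5.2 cmH2O, so resistive work = 5.2 × 0.415 = 2.158 L·cmH2O.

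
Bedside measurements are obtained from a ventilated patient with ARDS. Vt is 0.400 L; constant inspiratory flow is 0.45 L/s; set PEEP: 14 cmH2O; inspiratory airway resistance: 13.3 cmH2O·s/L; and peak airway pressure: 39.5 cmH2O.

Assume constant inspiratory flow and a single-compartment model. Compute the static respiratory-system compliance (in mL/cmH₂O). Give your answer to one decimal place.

Equation of motion (constant flow): PIP = Vt/C + R·V̇ + PEEP.
Vt/C = PIP − R·V̇ − PEEP = 39.5 − 13.3×0.45 − 14 = 39.5 − 5.985 − 14 = 19.515 cmH2O.
C = Vt / 19.515 = 400 / 19.515 = 20.497 mL/cmH2O.

20.5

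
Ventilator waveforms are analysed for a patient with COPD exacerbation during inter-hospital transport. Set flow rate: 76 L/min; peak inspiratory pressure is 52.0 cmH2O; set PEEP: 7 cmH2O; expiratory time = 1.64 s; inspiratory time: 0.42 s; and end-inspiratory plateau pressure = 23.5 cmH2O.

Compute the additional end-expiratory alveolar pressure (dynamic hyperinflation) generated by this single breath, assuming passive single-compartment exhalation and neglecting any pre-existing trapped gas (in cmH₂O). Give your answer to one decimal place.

Flow: 76 L/min ÷ 60 = 1.2667 L/s.
Vt = flow × Ti = 1.2667 L/s × 0.42 s × 1000 mL/L = 532.01 mL.
R = (PIP − Pplat)/V̇ = (52.0 − 23.5) / 1.2667 = 28.5/1.2667 = 22.499 cmH2O·s/L.
C = Vt/(Pplat − PEEP) = 532.01 / (23.5 − 7) = 532.01/16.5 = 32.243 mL/cmH2O.
τ = R × C = 22.499 × 0.03224 L/cmH2O = 0.7254 s.
Fraction remaining = e^(−Te/τ) = e^(−1.64/0.7254) = 0.1043; trapped volume = 532.01 × 0.1043 = 55.489 mL.
Additional alveolar pressure from trapping ≈ V_trapped / C = 55.489 / 32.243 = 1.721 cmH2O.

1.7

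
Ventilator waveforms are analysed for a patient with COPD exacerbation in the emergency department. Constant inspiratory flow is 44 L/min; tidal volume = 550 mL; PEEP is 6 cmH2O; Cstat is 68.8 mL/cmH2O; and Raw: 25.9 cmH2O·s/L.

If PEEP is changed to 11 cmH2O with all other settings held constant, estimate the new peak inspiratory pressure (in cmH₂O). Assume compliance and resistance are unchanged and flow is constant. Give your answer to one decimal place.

38.0

Flow: 44 L/min ÷ 60 = 0.7333 L/s.
PIP = Vt/C + R·V̇ + PEEP (constant-flow equation of motion).
Only the baseline term changes: ΔPIP = ΔPEEP = 11 − 6 = 5.0 cmH2O.
Original PIP = 550/68.8 + 25.9×0.7333 + 6 = 32.987 cmH2O; new PIP = 32.987 + (5.0) = 37.987 cmH2O.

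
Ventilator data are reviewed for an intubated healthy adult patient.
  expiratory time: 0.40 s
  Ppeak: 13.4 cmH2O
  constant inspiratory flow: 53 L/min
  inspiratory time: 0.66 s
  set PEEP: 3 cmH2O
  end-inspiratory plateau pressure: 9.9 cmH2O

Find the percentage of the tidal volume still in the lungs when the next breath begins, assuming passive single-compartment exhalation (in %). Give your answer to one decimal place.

30.3

Flow: 53 L/min ÷ 60 = 0.8833 L/s.
Vt = flow × Ti = 0.8833 L/s × 0.66 s × 1000 mL/L = 582.98 mL.
R = (PIP − Pplat)/V̇ = (13.4 − 9.9) / 0.8833 = 3.5/0.8833 = 3.962 cmH2O·s/L.
C = Vt/(Pplat − PEEP) = 582.98 / (9.9 − 3) = 582.98/6.9 = 84.49 mL/cmH2O.
τ = R × C = 3.962 × 0.08449 L/cmH2O = 0.3347 s.
Fraction remaining at end-expiration = e^(−Te/τ) = e^(−0.40/0.3347) = 0.3027 → 30.27%.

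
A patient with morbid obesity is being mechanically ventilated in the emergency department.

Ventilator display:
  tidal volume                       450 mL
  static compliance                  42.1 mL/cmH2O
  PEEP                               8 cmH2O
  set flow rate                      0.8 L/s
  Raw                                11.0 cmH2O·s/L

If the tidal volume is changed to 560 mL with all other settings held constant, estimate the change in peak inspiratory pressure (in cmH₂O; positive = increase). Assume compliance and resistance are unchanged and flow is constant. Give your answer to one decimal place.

2.6

PIP = Vt/C + R·V̇ + PEEP (constant-flow equation of motion).
Only the elastic term changes: ΔPIP = ΔVt / C = (560 − 450) / 42.1 = 2.613 cmH2O.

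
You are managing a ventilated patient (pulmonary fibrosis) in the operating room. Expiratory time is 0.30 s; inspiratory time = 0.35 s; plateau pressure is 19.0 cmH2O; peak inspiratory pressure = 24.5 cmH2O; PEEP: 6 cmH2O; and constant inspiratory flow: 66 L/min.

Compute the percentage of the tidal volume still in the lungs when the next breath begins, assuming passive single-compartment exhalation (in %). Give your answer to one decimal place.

13.2

Flow: 66 L/min ÷ 60 = 1.1 L/s.
Vt = flow × Ti = 1.1 L/s × 0.35 s × 1000 mL/L = 385.0 mL.
R = (PIP − Pplat)/V̇ = (24.5 − 19.0) / 1.1 = 5.5/1.1 = 5.0 cmH2O·s/L.
C = Vt/(Pplat − PEEP) = 385.0 / (19.0 − 6) = 385.0/13.0 = 29.615 mL/cmH2O.
τ = R × C = 5.0 × 0.02962 L/cmH2O = 0.1481 s.
Fraction remaining at end-expiration = e^(−Te/τ) = e^(−0.30/0.1481) = 0.1319 → 13.19%.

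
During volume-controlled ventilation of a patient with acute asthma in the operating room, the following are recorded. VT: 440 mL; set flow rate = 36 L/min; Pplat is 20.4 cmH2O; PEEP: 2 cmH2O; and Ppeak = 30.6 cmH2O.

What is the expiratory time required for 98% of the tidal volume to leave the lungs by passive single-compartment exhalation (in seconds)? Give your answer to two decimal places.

1.59

Flow: 36 L/min ÷ 60 = 0.6 L/s.
R = (PIP − Pplat)/V̇ = (30.6 − 20.4) / 0.6 = 10.2/0.6 = 17.0 cmH2O·s/L.
C = Vt/(Pplat − PEEP) = 440.0 / (20.4 − 2) = 440.0/18.4 = 23.913 mL/cmH2O.
τ = R × C = 17.0 × 0.02391 L/cmH2O = 0.4065 s.
t = −τ·ln(1 − 0.98) = −0.4065·ln(0.02) = 1.59 s.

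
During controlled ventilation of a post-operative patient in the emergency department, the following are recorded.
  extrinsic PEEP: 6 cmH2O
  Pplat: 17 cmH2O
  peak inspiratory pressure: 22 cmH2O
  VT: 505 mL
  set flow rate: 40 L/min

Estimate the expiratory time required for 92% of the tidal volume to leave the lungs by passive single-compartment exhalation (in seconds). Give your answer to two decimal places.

0.87

Flow: 40 L/min ÷ 60 = 0.6667 L/s.
R = (PIP − Pplat)/V̇ = (22 − 17) / 0.6667 = 5.0/0.6667 = 7.5 cmH2O·s/L.
C = Vt/(Pplat − PEEP) = 505.0 / (17 − 6) = 505.0/11.0 = 45.909 mL/cmH2O.
τ = R × C = 7.5 × 0.04591 L/cmH2O = 0.3443 s.
t = −τ·ln(1 − 0.92) = −0.3443·ln(0.08) = 0.8696 s.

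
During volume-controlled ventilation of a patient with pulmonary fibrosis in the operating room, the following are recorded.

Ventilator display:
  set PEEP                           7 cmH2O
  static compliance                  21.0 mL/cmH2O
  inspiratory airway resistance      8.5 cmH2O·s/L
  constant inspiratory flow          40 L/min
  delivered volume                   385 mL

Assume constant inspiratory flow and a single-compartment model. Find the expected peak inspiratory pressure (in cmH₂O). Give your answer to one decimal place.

31.0

Flow: 40 L/min ÷ 60 = 0.6667 L/s.
Equation of motion (constant flow): PIP = Vt/C + R·V̇ + PEEP.
PIP = 385/21.0 + 8.5×0.6667 + 7 = 18.333 + 5.667 + 7 = 31.0 cmH2O.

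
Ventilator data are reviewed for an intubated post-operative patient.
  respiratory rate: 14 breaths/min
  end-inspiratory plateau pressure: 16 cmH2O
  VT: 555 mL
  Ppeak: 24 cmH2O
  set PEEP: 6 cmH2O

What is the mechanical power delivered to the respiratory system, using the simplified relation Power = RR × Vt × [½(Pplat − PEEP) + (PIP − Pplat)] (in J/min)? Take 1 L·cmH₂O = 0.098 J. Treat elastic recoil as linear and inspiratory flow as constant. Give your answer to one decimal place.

9.9

Per-breath work = Vt × [½(Pplat−PEEP) + (PIP−Pplat)] = 0.555 × [0.5×10.0 + 8.0] = 0.555 × 13.0 = 7.215 L·cmH2O.
Power = 14 × 7.215 = 101.01 L·cmH2O/min.
× 0.098 J/(L·cmH2O) → 9.899 J/min.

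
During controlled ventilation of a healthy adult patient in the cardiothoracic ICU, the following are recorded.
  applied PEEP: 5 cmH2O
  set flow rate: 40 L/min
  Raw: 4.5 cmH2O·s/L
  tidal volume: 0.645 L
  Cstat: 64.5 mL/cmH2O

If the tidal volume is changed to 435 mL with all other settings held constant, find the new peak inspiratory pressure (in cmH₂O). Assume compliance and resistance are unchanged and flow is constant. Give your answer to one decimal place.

Flow: 40 L/min ÷ 60 = 0.6667 L/s.
PIP = Vt/C + R·V̇ + PEEP (constant-flow equation of motion).
Only the elastic term changes: ΔPIP = ΔVt / C = (435 − 645) / 64.5 = -3.256 cmH2O.
Original PIP = 645/64.5 + 4.5×0.6667 + 5 = 18.0 cmH2O; new PIP = 18.0 + (-3.256) = 14.744 cmH2O.

14.7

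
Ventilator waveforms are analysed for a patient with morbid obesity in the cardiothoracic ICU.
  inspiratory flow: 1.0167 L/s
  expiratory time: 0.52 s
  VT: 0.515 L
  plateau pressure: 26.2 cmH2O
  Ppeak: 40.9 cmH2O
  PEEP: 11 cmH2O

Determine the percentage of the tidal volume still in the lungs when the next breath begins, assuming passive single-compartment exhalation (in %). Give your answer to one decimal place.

R = (PIP − Pplat)/V̇ = (40.9 − 26.2) / 1.0167 = 14.7/1.0167 = 14.459 cmH2O·s/L.
C = Vt/(Pplat − PEEP) = 515.0 / (26.2 − 11) = 515.0/15.2 = 33.882 mL/cmH2O.
τ = R × C = 14.459 × 0.03388 L/cmH2O = 0.4899 s.
Fraction remaining at end-expiration = e^(−Te/τ) = e^(−0.52/0.4899) = 0.346 → 34.6%.

34.6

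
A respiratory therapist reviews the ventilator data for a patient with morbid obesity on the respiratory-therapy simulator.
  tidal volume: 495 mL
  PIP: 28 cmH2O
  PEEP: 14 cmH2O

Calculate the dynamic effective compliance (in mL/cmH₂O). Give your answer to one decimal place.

35.4

Dynamic compliance = Vt / (PIP − PEEP) = 495 / (28 − 14) = 495 / 14.0 = 35.357 mL/cmH2O.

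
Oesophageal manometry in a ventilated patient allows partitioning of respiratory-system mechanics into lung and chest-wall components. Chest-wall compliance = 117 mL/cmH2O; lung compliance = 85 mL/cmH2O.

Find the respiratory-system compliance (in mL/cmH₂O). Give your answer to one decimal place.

Lung and chest wall are elastances in series: 1/Crs = 1/CL + 1/Ccw.
1/Crs = 1/85 + 1/117 = 0.02031.
Crs = 49.237 mL/cmH2O.

49.2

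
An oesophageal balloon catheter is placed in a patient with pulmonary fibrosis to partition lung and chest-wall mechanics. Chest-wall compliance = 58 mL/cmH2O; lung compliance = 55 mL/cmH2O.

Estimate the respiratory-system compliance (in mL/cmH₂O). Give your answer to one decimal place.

Lung and chest wall are elastances in series: 1/Crs = 1/CL + 1/Ccw.
1/Crs = 1/55 + 1/58 = 0.03542.
Crs = 28.233 mL/cmH2O.

28.2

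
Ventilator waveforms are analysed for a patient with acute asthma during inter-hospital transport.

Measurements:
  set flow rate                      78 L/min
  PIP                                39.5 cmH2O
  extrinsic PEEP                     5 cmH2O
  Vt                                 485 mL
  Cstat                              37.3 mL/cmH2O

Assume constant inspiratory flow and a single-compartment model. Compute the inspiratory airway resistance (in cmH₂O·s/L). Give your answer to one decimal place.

16.5

Flow: 78 L/min ÷ 60 = 1.3 L/s.
Equation of motion (constant flow): PIP = Vt/C + R·V̇ + PEEP.
R·V̇ = PIP − Vt/C − PEEP = 39.5 − 485/37.3 − 5 = 39.5 − 13.003 − 5 = 21.497 cmH2O.
R = 21.497 / 1.3 = 16.536 cmH2O·s/L.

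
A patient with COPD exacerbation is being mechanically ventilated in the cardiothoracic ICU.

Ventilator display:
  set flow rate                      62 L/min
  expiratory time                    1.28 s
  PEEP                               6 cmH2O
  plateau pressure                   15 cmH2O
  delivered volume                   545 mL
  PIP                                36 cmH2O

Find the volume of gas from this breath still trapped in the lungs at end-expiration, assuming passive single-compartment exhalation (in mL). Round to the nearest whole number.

Flow: 62 L/min ÷ 60 = 1.0333 L/s.
R = (PIP − Pplat)/V̇ = (36 − 15) / 1.0333 = 21.0/1.0333 = 20.323 cmH2O·s/L.
C = Vt/(Pplat − PEEP) = 545.0 / (15 − 6) = 545.0/9.0 = 60.556 mL/cmH2O.
τ = R × C = 20.323 × 0.06056 L/cmH2O = 1.231 s.
Fraction remaining = e^(−Te/τ) = e^(−1.28/1.231) = 0.3535.
Trapped volume = 545.0 × 0.3535 = 192.66 mL.

193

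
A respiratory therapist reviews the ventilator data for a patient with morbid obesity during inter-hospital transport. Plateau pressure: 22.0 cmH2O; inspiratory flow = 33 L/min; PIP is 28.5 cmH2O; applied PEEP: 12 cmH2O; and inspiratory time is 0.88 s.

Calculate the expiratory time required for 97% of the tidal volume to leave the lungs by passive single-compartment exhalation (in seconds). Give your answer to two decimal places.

2.01

Flow: 33 L/min ÷ 60 = 0.55 L/s.
Vt = flow × Ti = 0.55 L/s × 0.88 s × 1000 mL/L = 484.0 mL.
R = (PIP − Pplat)/V̇ = (28.5 − 22.0) / 0.55 = 6.5/0.55 = 11.818 cmH2O·s/L.
C = Vt/(Pplat − PEEP) = 484.0 / (22.0 − 12) = 484.0/10.0 = 48.4 mL/cmH2O.
τ = R × C = 11.818 × 0.0484 L/cmH2O = 0.572 s.
t = −τ·ln(1 − 0.97) = −0.572·ln(0.03) = 2.006 s.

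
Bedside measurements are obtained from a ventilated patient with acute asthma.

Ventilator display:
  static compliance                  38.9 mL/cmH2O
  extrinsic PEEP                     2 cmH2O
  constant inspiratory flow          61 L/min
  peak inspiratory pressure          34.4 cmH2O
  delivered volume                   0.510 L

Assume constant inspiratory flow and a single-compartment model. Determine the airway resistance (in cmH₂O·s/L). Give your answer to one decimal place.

Flow: 61 L/min ÷ 60 = 1.0167 L/s.
Equation of motion (constant flow): PIP = Vt/C + R·V̇ + PEEP.
R·V̇ = PIP − Vt/C − PEEP = 34.4 − 510/38.9 − 2 = 34.4 − 13.111 − 2 = 19.289 cmH2O.
R = 19.289 / 1.0167 = 18.972 cmH2O·s/L.

19.0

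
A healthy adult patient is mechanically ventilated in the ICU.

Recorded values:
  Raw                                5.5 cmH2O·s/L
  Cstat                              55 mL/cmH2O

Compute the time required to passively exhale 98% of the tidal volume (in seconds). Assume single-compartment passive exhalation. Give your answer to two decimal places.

τ = R × C = 5.5 × 55 mL/cmH2O = 5.5 × 0.055 L/cmH2O = 0.3025 s.
Exhaled fraction f = 1 − e^(−t/τ) → t = −τ·ln(1 − f) = −0.3025·ln(0.02) = 1.183 s.

1.18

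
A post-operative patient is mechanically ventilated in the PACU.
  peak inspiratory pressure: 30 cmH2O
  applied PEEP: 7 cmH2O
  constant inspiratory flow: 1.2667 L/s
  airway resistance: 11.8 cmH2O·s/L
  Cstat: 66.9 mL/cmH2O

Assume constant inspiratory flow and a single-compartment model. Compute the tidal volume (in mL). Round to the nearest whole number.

539

Equation of motion (constant flow): PIP = Vt/C + R·V̇ + PEEP.
Vt/C = PIP − R·V̇ − PEEP = 30 − 14.947 − 7 = 8.053 cmH2O.
Vt = C × 8.053 = 66.9 × 8.053 = 538.75 mL.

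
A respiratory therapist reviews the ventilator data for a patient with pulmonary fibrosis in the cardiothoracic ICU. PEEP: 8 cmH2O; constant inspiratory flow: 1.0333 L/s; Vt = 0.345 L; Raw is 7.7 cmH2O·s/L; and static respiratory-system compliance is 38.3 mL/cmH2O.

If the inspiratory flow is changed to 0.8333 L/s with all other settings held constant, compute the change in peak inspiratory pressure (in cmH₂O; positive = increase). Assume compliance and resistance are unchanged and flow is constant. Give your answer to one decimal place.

-1.5

PIP = Vt/C + R·V̇ + PEEP (constant-flow equation of motion).
Only the resistive term changes: ΔPIP = R × ΔV̇ = 7.7 × (0.8333 − 1.0333) = 7.7 × -0.2 = -1.54 cmH2O.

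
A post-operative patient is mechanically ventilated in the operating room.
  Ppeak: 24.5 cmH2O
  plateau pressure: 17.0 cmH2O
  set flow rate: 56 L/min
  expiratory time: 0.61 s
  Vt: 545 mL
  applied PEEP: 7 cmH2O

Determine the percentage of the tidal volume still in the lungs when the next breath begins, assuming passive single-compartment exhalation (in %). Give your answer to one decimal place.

Flow: 56 L/min ÷ 60 = 0.9333 L/s.
R = (PIP − Pplat)/V̇ = (24.5 − 17.0) / 0.9333 = 7.5/0.9333 = 8.036 cmH2O·s/L.
C = Vt/(Pplat − PEEP) = 545.0 / (17.0 − 7) = 545.0/10.0 = 54.5 mL/cmH2O.
τ = R × C = 8.036 × 0.0545 L/cmH2O = 0.438 s.
Fraction remaining at end-expiration = e^(−Te/τ) = e^(−0.61/0.438) = 0.2484 → 24.84%.

24.8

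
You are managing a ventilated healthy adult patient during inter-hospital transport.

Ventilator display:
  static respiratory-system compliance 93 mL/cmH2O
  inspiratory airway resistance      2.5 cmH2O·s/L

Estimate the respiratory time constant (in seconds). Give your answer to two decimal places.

0.23

τ = R × C = 2.5 × 93 mL/cmH2O = 2.5 × 0.093 L/cmH2O = 0.2325 s.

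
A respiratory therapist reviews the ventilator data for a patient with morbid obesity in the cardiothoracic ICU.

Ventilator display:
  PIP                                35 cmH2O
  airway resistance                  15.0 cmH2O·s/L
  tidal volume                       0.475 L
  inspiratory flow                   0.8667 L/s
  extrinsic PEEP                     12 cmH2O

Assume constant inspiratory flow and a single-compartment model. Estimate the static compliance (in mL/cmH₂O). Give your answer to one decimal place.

47.5

Equation of motion (constant flow): PIP = Vt/C + R·V̇ + PEEP.
Vt/C = PIP − R·V̇ − PEEP = 35 − 15.0×0.8667 − 12 = 35 − 13.001 − 12 = 9.999 cmH2O.
C = Vt / 9.999 = 475 / 9.999 = 47.505 mL/cmH2O.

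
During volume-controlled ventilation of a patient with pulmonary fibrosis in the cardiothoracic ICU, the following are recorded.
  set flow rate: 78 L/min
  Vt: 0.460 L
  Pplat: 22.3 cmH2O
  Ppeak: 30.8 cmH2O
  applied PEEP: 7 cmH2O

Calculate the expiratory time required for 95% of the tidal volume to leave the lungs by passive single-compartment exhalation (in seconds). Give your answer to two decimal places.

0.59

Flow: 78 L/min ÷ 60 = 1.3 L/s.
R = (PIP − Pplat)/V̇ = (30.8 − 22.3) / 1.3 = 8.5/1.3 = 6.538 cmH2O·s/L.
C = Vt/(Pplat − PEEP) = 460.0 / (22.3 − 7) = 460.0/15.3 = 30.065 mL/cmH2O.
τ = R × C = 6.538 × 0.03007 L/cmH2O = 0.1966 s.
t = −τ·ln(1 − 0.95) = −0.1966·ln(0.05) = 0.589 s.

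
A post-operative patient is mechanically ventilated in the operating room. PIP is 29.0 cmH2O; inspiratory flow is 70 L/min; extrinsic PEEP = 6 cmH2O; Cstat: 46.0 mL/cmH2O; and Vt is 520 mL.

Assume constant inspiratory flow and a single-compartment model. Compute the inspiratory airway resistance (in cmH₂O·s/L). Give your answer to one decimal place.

10.0

Flow: 70 L/min ÷ 60 = 1.1667 L/s.
Equation of motion (constant flow): PIP = Vt/C + R·V̇ + PEEP.
R·V̇ = PIP − Vt/C − PEEP = 29.0 − 520/46.0 − 6 = 29.0 − 11.304 − 6 = 11.696 cmH2O.
R = 11.696 / 1.1667 = 10.025 cmH2O·s/L.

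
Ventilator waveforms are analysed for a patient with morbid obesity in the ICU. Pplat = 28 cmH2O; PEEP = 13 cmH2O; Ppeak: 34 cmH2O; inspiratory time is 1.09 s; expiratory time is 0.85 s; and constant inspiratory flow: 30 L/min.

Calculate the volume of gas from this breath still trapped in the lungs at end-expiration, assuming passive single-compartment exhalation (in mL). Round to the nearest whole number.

Flow: 30 L/min ÷ 60 = 0.5 L/s.
Vt = flow × Ti = 0.5 L/s × 1.09 s × 1000 mL/L = 545.0 mL.
R = (PIP − Pplat)/V̇ = (34 − 28) / 0.5 = 6.0/0.5 = 12.0 cmH2O·s/L.
C = Vt/(Pplat − PEEP) = 545.0 / (28 − 13) = 545.0/15.0 = 36.333 mL/cmH2O.
τ = R × C = 12.0 × 0.03633 L/cmH2O = 0.436 s.
Fraction remaining = e^(−Te/τ) = e^(−0.85/0.436) = 0.1423.
Trapped volume = 545.0 × 0.1423 = 77.554 mL.

78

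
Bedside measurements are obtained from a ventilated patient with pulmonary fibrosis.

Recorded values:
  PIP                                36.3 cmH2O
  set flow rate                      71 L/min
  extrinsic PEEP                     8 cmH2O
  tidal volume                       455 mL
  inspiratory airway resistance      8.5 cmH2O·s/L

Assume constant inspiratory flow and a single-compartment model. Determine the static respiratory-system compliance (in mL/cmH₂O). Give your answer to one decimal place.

24.9

Flow: 71 L/min ÷ 60 = 1.1833 L/s.
Equation of motion (constant flow): PIP = Vt/C + R·V̇ + PEEP.
Vt/C = PIP − R·V̇ − PEEP = 36.3 − 8.5×1.1833 − 8 = 36.3 − 10.058 − 8 = 18.242 cmH2O.
C = Vt / 18.242 = 455 / 18.242 = 24.942 mL/cmH2O.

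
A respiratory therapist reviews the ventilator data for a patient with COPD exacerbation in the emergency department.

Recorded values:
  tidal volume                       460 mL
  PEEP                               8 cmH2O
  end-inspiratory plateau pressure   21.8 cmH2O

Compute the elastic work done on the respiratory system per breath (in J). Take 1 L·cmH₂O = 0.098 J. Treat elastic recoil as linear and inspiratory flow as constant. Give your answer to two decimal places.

Elastic work ≈ ½ × (Pplat − PEEP) × Vt = 0.5 × (21.8 − 8) × 0.460 L = 0.5 × 13.8 × 0.460 = 3.174 L·cmH2O.
× 0.098 J/(L·cmH2O) → 0.3111 J.

0.31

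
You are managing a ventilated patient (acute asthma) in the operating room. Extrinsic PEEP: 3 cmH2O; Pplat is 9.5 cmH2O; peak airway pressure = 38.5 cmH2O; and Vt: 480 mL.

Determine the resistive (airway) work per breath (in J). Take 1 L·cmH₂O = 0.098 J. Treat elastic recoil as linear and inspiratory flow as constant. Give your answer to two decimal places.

1.36

With constant inspiratory flow the resistive pressure is constant at PIP − Pplat = 38.5 − 9.5 = 29.0 cmH2O, so resistive work = 29.0 × 0.480 = 13.92 L·cmH2O.
× 0.098 J/(L·cmH2O) → 1.364 J.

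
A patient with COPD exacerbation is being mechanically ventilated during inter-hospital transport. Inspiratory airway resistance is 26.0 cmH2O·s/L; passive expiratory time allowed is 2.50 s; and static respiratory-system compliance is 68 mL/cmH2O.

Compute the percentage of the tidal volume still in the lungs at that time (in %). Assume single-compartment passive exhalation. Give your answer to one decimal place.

24.3

τ = R × C = 26.0 × 68 mL/cmH2O = 26.0 × 0.068 L/cmH2O = 1.768 s.
Passive exhalation: V(t)/V₀ = e^(−t/τ) = e^(−2.50/1.768) = 0.2432.
Fraction remaining = 0.2432 → 24.32%.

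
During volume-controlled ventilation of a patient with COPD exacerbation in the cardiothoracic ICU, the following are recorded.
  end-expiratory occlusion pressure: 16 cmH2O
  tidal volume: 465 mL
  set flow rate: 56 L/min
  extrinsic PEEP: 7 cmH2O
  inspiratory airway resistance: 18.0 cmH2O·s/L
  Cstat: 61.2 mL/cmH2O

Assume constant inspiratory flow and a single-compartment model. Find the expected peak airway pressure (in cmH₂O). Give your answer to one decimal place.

Flow: 56 L/min ÷ 60 = 0.9333 L/s.
Total PEEP = 16 cmH2O (set 7 + intrinsic 9); this is the baseline alveolar pressure.
Equation of motion (constant flow): PIP = Vt/C + R·V̇ + PEEP.
PIP = 465/61.2 + 18.0×0.9333 + 16 = 7.598 + 16.799 + 16 = 40.397 cmH2O.

40.4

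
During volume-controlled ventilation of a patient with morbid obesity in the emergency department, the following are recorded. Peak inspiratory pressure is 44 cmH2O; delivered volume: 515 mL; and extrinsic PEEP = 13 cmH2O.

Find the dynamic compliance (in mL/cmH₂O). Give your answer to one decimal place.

16.6

Dynamic compliance = Vt / (PIP − PEEP) = 515 / (44 − 13) = 515 / 31.0 = 16.613 mL/cmH2O.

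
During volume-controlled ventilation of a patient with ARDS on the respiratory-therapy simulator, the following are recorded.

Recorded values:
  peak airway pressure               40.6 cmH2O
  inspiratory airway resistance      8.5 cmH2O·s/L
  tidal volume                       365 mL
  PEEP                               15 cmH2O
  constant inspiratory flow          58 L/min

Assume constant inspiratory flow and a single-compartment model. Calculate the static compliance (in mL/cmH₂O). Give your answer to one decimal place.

Flow: 58 L/min ÷ 60 = 0.9667 L/s.
Equation of motion (constant flow): PIP = Vt/C + R·V̇ + PEEP.
Vt/C = PIP − R·V̇ − PEEP = 40.6 − 8.5×0.9667 − 15 = 40.6 − 8.217 − 15 = 17.383 cmH2O.
C = Vt / 17.383 = 365 / 17.383 = 20.998 mL/cmH2O.

21.0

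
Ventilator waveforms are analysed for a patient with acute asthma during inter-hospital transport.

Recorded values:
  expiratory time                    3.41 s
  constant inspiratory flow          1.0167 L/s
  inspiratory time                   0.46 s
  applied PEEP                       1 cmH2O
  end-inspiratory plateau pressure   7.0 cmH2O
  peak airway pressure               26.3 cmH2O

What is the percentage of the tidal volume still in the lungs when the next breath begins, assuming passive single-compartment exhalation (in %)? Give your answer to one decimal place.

Vt = flow × Ti = 1.0167 L/s × 0.46 s × 1000 mL/L = 467.68 mL.
R = (PIP − Pplat)/V̇ = (26.3 − 7.0) / 1.0167 = 19.3/1.0167 = 18.983 cmH2O·s/L.
C = Vt/(Pplat − PEEP) = 467.68 / (7.0 − 1) = 467.68/6.0 = 77.947 mL/cmH2O.
τ = R × C = 18.983 × 0.07795 L/cmH2O = 1.48 s.
Fraction remaining at end-expiration = e^(−Te/τ) = e^(−3.41/1.48) = 0.09985 → 9.985%.

10.0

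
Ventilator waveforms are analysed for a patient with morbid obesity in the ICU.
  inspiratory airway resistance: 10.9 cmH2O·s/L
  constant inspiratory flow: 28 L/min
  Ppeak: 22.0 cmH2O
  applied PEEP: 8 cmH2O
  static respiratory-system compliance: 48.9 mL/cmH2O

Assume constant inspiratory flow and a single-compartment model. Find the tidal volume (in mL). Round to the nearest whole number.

Flow: 28 L/min ÷ 60 = 0.4667 L/s.
Equation of motion (constant flow): PIP = Vt/C + R·V̇ + PEEP.
Vt/C = PIP − R·V̇ − PEEP = 22.0 − 5.087 − 8 = 8.913 cmH2O.
Vt = C × 8.913 = 48.9 × 8.913 = 435.85 mL.

436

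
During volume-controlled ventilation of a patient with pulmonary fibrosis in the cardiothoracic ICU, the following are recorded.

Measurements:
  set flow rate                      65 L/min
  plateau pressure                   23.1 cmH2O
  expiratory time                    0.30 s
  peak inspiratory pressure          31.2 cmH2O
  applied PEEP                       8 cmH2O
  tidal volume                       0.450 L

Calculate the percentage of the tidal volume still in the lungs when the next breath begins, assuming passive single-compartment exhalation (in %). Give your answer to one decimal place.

Flow: 65 L/min ÷ 60 = 1.0833 L/s.
R = (PIP − Pplat)/V̇ = (31.2 − 23.1) / 1.0833 = 8.1/1.0833 = 7.477 cmH2O·s/L.
C = Vt/(Pplat − PEEP) = 450.0 / (23.1 − 8) = 450.0/15.1 = 29.801 mL/cmH2O.
τ = R × C = 7.477 × 0.0298 L/cmH2O = 0.2228 s.
Fraction remaining at end-expiration = e^(−Te/τ) = e^(−0.30/0.2228) = 0.2601 → 26.01%.

26.0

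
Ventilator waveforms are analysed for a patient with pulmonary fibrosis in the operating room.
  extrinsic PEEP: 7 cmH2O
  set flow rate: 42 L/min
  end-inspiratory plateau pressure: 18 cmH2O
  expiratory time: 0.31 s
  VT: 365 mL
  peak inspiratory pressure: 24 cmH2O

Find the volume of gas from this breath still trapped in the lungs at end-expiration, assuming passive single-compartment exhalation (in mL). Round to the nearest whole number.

Flow: 42 L/min ÷ 60 = 0.7 L/s.
R = (PIP − Pplat)/V̇ = (24 − 18) / 0.7 = 6.0/0.7 = 8.571 cmH2O·s/L.
C = Vt/(Pplat − PEEP) = 365.0 / (18 − 7) = 365.0/11.0 = 33.182 mL/cmH2O.
τ = R × C = 8.571 × 0.03318 L/cmH2O = 0.2844 s.
Fraction remaining = e^(−Te/τ) = e^(−0.31/0.2844) = 0.3362.
Trapped volume = 365.0 × 0.3362 = 122.71 mL.

123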